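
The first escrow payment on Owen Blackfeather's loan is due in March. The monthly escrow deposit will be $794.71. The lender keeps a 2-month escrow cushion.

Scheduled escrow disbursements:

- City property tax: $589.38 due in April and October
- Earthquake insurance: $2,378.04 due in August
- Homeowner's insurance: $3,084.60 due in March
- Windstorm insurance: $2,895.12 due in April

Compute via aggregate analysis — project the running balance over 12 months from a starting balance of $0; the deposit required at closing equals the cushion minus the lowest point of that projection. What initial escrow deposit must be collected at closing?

$6,569.10

Cushion = 2 × $794.71 = $1,589.42
Trial balance (start $0, +$794.71 each month, − disbursements):
  Mar: +$794.71 − $3,084.60 → -$2,289.89
  Apr: +$794.71 − $3,484.50 → -$4,979.68
  May: +$794.71 → -$4,184.97
  Jun: +$794.71 → -$3,390.26
  Jul: +$794.71 → -$2,595.55
  Aug: +$794.71 − $2,378.04 → -$4,178.88
  Sep: +$794.71 → -$3,384.17
  Oct: +$794.71 − $589.38 → -$3,178.84
  Nov: +$794.71 → -$2,384.13
  Dec: +$794.71 → -$1,589.42
  Jan: +$794.71 → -$794.71
  Feb: +$794.71 → $0.00
Lowest trial balance = -$4,979.68 (Apr)
Initial deposit = cushion − low point = $1,589.42 − (-$4,979.68) = $6,569.10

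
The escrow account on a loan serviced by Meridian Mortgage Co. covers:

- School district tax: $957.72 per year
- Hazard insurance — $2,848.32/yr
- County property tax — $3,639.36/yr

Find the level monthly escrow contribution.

$620.45

School district tax: $957.72 per year
Hazard insurance: $2,848.32 per year
County property tax: $3,639.36 per year
Total annual escrow = $7,445.40
Per month = $7,445.40 / 12 = $620.45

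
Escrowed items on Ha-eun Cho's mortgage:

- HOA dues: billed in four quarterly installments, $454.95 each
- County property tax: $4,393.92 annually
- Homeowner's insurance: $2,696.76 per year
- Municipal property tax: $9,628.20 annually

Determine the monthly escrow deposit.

HOA dues: $454.95 × 4 = $1,819.80 annually
County property tax: $4,393.92 annually
Homeowner's insurance: $2,696.76 annually
Municipal property tax: $9,628.20 annually
Total per year = $18,538.68
Monthly = $18,538.68 ÷ 12 = $1,544.89

$1,544.89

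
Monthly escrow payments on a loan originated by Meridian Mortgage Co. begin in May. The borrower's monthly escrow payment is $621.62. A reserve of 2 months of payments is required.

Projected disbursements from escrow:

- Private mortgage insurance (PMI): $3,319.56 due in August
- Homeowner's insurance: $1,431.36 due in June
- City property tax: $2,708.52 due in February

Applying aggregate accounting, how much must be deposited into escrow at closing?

$3,507.68

Cushion = 2 × $621.62 = $1,243.24
Trial balance (start $0, +$621.62 each month, − disbursements):
  May: +$621.62 → $621.62
  Jun: +$621.62 − $1,431.36 → -$188.12
  Jul: +$621.62 → $433.50
  Aug: +$621.62 − $3,319.56 → -$2,264.44
  Sep: +$621.62 → -$1,642.82
  Oct: +$621.62 → -$1,021.20
  Nov: +$621.62 → -$399.58
  Dec: +$621.62 → $222.04
  Jan: +$621.62 → $843.66
  Feb: +$621.62 − $2,708.52 → -$1,243.24
  Mar: +$621.62 → -$621.62
  Apr: +$621.62 → $0.00
Lowest trial balance = -$2,264.44 (Aug)
Initial deposit = cushion − low point = $1,243.24 − (-$2,264.44) = $3,507.68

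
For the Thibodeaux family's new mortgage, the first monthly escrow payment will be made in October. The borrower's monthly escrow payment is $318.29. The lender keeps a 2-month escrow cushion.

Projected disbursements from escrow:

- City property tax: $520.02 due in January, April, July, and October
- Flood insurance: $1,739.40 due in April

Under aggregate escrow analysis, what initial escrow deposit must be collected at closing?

$1,708.01

Cushion = 2 × $318.29 = $636.58
Trial balance (start $0, +$318.29 each month, − disbursements):
  Oct: +$318.29 − $520.02 → -$201.73
  Nov: +$318.29 → $116.56
  Dec: +$318.29 → $434.85
  Jan: +$318.29 − $520.02 → $233.12
  Feb: +$318.29 → $551.41
  Mar: +$318.29 → $869.70
  Apr: +$318.29 − $2,259.42 → -$1,071.43
  May: +$318.29 → -$753.14
  Jun: +$318.29 → -$434.85
  Jul: +$318.29 − $520.02 → -$636.58
  Aug: +$318.29 → -$318.29
  Sep: +$318.29 → $0.00
Lowest trial balance = -$1,071.43 (Apr)
Initial deposit = cushion − low point = $636.58 − (-$1,071.43) = $1,708.01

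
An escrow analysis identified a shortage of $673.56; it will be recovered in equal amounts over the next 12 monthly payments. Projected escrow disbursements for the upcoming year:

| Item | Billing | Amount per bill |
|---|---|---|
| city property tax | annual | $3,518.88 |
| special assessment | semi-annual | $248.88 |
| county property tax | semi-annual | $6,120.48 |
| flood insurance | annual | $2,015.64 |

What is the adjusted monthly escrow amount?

$1,578.90

City property tax = $3,518.88/yr
Special assessment = $248.88 × 2 = $497.76/yr
County property tax = $6,120.48 × 2 = $12,240.96/yr
Flood insurance = $2,015.64/yr
Yearly total = $3,518.88 + $497.76 + $12,240.96 + $2,015.64 = $18,273.24
Monthly escrow = $18,273.24 / 12 = $1,522.77
Shortage spread = $673.56 / 12 = $56.13/mo
Adjusted monthly = $1,522.77 + $56.13 = $1,578.90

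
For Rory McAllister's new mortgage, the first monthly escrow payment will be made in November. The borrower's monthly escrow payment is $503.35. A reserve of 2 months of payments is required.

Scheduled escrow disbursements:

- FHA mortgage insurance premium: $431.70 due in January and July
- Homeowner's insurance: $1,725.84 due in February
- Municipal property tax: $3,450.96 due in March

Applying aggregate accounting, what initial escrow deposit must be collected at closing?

Cushion = 2 × $503.35 = $1,006.70
Trial balance (start $0, +$503.35 each month, − disbursements):
  Nov: +$503.35 → $503.35
  Dec: +$503.35 → $1,006.70
  Jan: +$503.35 − $431.70 → $1,078.35
  Feb: +$503.35 − $1,725.84 → -$144.14
  Mar: +$503.35 − $3,450.96 → -$3,091.75
  Apr: +$503.35 → -$2,588.40
  May: +$503.35 → -$2,085.05
  Jun: +$503.35 → -$1,581.70
  Jul: +$503.35 − $431.70 → -$1,510.05
  Aug: +$503.35 → -$1,006.70
  Sep: +$503.35 → -$503.35
  Oct: +$503.35 → $0.00
Lowest trial balance = -$3,091.75 (Mar)
Initial deposit = cushion − low point = $1,006.70 − (-$3,091.75) = $4,098.45

$4,098.45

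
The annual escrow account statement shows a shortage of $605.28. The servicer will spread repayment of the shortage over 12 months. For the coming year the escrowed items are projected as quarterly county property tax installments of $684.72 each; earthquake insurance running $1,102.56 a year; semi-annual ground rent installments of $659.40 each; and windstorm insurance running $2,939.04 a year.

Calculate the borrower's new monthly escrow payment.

$725.38

County property tax: $684.72 × 4 = $2,738.88/yr
Earthquake insurance: $1,102.56/yr
Ground rent: $659.40 × 2 = $1,318.80/yr
Windstorm insurance: $2,939.04/yr
Yearly total = $2,738.88 + $1,102.56 + $1,318.80 + $2,939.04 = $8,099.28
Per month = $8,099.28 ÷ 12 = $674.94
Monthly shortage recovery: $605.28 / 12 = $50.44
New monthly escrow = $674.94 + $50.44 = $725.38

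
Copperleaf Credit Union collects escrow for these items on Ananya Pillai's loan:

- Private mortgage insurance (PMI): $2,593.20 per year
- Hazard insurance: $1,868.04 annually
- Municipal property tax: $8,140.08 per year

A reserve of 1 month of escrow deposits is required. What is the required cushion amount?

$1,050.11

Private mortgage insurance (PMI) — $2,593.20/yr
Hazard insurance — $1,868.04/yr
Municipal property tax — $8,140.08/yr
Total annual escrow = $2,593.20 + $1,868.04 + $8,140.08 = $12,601.32
Monthly = $12,601.32 ÷ 12 = $1,050.11
Reserve = 1 × $1,050.11 = $1,050.11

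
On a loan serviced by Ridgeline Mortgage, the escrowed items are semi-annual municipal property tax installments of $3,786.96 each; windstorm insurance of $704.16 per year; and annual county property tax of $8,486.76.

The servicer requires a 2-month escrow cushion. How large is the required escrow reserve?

Municipal property tax = $3,786.96 × 2 = $7,573.92/yr
Windstorm insurance = $704.16/yr
County property tax = $8,486.76/yr
Annual escrow total = $16,764.84
Per month = $16,764.84 ÷ 12 = $1,397.07
Cushion = 2 × $1,397.07 = $2,794.14

$2,794.14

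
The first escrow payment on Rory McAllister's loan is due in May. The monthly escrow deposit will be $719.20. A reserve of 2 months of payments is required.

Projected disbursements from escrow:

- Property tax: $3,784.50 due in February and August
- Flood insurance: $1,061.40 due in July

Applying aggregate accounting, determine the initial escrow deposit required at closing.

$3,407.50

Cushion = 2 × $719.20 = $1,438.40
Trial balance (start $0, +$719.20 each month, − disbursements):
  May: +$719.20 → $719.20
  Jun: +$719.20 → $1,438.40
  Jul: +$719.20 − $1,061.40 → $1,096.20
  Aug: +$719.20 − $3,784.50 → -$1,969.10
  Sep: +$719.20 → -$1,249.90
  Oct: +$719.20 → -$530.70
  Nov: +$719.20 → $188.50
  Dec: +$719.20 → $907.70
  Jan: +$719.20 → $1,626.90
  Feb: +$719.20 − $3,784.50 → -$1,438.40
  Mar: +$719.20 → -$719.20
  Apr: +$719.20 → $0.00
Lowest trial balance = -$1,969.10 (Aug)
Initial deposit = cushion − low point = $1,438.40 − (-$1,969.10) = $3,407.50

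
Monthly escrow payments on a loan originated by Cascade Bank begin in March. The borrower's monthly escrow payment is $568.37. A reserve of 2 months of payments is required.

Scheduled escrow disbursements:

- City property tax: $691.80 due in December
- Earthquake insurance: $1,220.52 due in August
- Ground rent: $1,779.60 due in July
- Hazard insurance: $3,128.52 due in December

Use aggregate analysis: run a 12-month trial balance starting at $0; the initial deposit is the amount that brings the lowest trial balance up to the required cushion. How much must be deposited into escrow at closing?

Cushion = 2 × $568.37 = $1,136.74
Trial balance (start $0, +$568.37 each month, − disbursements):
  Mar: +$568.37 → $568.37
  Apr: +$568.37 → $1,136.74
  May: +$568.37 → $1,705.11
  Jun: +$568.37 → $2,273.48
  Jul: +$568.37 − $1,779.60 → $1,062.25
  Aug: +$568.37 − $1,220.52 → $410.10
  Sep: +$568.37 → $978.47
  Oct: +$568.37 → $1,546.84
  Nov: +$568.37 → $2,115.21
  Dec: +$568.37 − $3,820.32 → -$1,136.74
  Jan: +$568.37 → -$568.37
  Feb: +$568.37 → $0.00
Lowest trial balance = -$1,136.74 (Dec)
Initial deposit = cushion − low point = $1,136.74 − (-$1,136.74) = $2,273.48

$2,273.48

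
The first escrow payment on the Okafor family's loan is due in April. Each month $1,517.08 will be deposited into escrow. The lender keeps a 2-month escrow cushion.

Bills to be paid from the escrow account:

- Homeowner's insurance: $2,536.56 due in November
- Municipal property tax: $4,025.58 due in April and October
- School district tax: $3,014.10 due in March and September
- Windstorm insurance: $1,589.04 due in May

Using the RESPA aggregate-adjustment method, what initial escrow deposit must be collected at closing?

Cushion = 2 × $1,517.08 = $3,034.16
Trial balance (start $0, +$1,517.08 each month, − disbursements):
  Apr: +$1,517.08 − $4,025.58 → -$2,508.50
  May: +$1,517.08 − $1,589.04 → -$2,580.46
  Jun: +$1,517.08 → -$1,063.38
  Jul: +$1,517.08 → $453.70
  Aug: +$1,517.08 → $1,970.78
  Sep: +$1,517.08 − $3,014.10 → $473.76
  Oct: +$1,517.08 − $4,025.58 → -$2,034.74
  Nov: +$1,517.08 − $2,536.56 → -$3,054.22
  Dec: +$1,517.08 → -$1,537.14
  Jan: +$1,517.08 → -$20.06
  Feb: +$1,517.08 → $1,497.02
  Mar: +$1,517.08 − $3,014.10 → $0.00
Lowest trial balance = -$3,054.22 (Nov)
Initial deposit = cushion − low point = $3,034.16 − (-$3,054.22) = $6,088.38

$6,088.38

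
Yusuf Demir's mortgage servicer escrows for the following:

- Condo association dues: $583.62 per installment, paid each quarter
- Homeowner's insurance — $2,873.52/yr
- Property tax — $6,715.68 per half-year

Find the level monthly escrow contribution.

Condo association dues — $583.62 × 4 = $2,334.48
Homeowner's insurance — $2,873.52
Property tax — $6,715.68 × 2 = $13,431.36
Yearly total = $2,334.48 + $2,873.52 + $13,431.36 = $18,639.36
Monthly = $18,639.36 ÷ 12 = $1,553.28

$1,553.28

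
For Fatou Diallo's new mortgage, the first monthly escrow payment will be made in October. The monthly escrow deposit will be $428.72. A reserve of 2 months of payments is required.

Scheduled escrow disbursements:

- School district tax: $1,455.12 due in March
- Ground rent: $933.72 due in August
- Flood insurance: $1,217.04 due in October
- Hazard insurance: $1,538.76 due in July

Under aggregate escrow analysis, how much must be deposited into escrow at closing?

$1,645.76

Cushion = 2 × $428.72 = $857.44
Trial balance (start $0, +$428.72 each month, − disbursements):
  Oct: +$428.72 − $1,217.04 → -$788.32
  Nov: +$428.72 → -$359.60
  Dec: +$428.72 → $69.12
  Jan: +$428.72 → $497.84
  Feb: +$428.72 → $926.56
  Mar: +$428.72 − $1,455.12 → -$99.84
  Apr: +$428.72 → $328.88
  May: +$428.72 → $757.60
  Jun: +$428.72 → $1,186.32
  Jul: +$428.72 − $1,538.76 → $76.28
  Aug: +$428.72 − $933.72 → -$428.72
  Sep: +$428.72 → $0.00
Lowest trial balance = -$788.32 (Oct)
Initial deposit = cushion − low point = $857.44 − (-$788.32) = $1,645.76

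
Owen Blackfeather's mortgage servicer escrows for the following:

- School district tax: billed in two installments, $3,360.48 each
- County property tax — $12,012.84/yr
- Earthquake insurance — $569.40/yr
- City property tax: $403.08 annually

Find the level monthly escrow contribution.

School district tax: $3,360.48 × 2 = $6,720.96
County property tax: $12,012.84
Earthquake insurance: $569.40
City property tax: $403.08
Combined annual = $6,720.96 + $12,012.84 + $569.40 + $403.08 = $19,706.28
Monthly = $19,706.28 ÷ 12 = $1,642.19

$1,642.19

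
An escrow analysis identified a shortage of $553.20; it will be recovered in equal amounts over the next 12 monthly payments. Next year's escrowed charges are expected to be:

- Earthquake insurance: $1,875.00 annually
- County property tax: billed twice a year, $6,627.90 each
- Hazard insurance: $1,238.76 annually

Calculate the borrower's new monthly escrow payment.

Earthquake insurance = $1,875.00 per year
County property tax = $6,627.90 × 2 = $13,255.80 per year
Hazard insurance = $1,238.76 per year
Yearly total = $16,369.56
Per month = $16,369.56 / 12 = $1,364.13
Shortage per month = $553.20 ÷ 12 = $46.10
Adjusted monthly = $1,364.13 + $46.10 = $1,410.23

$1,410.23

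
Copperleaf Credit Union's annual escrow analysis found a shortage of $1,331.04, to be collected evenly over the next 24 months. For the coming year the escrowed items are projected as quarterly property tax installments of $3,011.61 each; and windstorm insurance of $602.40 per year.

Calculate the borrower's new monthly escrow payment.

$1,109.53

Property tax = $3,011.61 × 4 = $12,046.44/yr
Windstorm insurance = $602.40/yr
Annual escrow total = $12,046.44 + $602.40 = $12,648.84
Per month = $12,648.84 ÷ 12 = $1,054.07
Shortage per month = $1,331.04 ÷ 24 = $55.46
New monthly escrow = $1,054.07 + $55.46 = $1,109.53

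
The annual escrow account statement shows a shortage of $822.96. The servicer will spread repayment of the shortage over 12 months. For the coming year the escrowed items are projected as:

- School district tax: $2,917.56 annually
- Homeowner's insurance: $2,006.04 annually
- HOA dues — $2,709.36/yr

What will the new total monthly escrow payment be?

School district tax: $2,917.56
Homeowner's insurance: $2,006.04
HOA dues: $2,709.36
Total annual escrow = $2,917.56 + $2,006.04 + $2,709.36 = $7,632.96
Base monthly escrow = $7,632.96 ÷ 12 = $636.08
Shortage per month = $822.96 / 12 = $68.58
New monthly escrow = $636.08 + $68.58 = $704.66

$704.66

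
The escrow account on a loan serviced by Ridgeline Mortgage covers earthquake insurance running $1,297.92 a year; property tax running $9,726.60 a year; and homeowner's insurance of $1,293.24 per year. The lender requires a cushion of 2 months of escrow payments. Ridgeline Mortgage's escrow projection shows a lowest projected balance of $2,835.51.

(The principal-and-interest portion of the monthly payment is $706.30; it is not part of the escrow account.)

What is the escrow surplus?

Earthquake insurance — $1,297.92 per year
Property tax — $9,726.60 per year
Homeowner's insurance — $1,293.24 per year
Yearly total = $1,297.92 + $9,726.60 + $1,293.24 = $12,317.76
Monthly = $12,317.76 ÷ 12 = $1,026.48
Required cushion = 2 × $1,026.48 = $2,052.96
Excess over cushion: $2,835.51 − $2,052.96 = $782.55

$782.55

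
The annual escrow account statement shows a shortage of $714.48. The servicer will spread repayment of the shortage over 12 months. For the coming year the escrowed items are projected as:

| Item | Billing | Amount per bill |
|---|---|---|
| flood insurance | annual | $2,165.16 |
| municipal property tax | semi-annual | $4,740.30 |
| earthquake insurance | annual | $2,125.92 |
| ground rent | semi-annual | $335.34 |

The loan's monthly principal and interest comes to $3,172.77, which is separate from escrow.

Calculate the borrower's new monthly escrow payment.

Flood insurance = $2,165.16/yr
Municipal property tax = $4,740.30 × 2 = $9,480.60/yr
Earthquake insurance = $2,125.92/yr
Ground rent = $335.34 × 2 = $670.68/yr
Combined annual = $2,165.16 + $9,480.60 + $2,125.92 + $670.68 = $14,442.36
Monthly = $14,442.36 / 12 = $1,203.53
Shortage spread = $714.48 / 12 = $59.54/mo
New monthly escrow = $1,203.53 + $59.54 = $1,263.07

$1,263.07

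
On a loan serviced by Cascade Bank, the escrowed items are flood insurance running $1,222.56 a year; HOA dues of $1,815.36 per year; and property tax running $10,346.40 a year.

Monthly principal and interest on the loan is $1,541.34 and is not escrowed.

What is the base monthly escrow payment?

$1,115.36

Flood insurance — $1,222.56 per year
HOA dues — $1,815.36 per year
Property tax — $10,346.40 per year
Annual escrow total = $13,384.32
Monthly = $13,384.32 / 12 = $1,115.36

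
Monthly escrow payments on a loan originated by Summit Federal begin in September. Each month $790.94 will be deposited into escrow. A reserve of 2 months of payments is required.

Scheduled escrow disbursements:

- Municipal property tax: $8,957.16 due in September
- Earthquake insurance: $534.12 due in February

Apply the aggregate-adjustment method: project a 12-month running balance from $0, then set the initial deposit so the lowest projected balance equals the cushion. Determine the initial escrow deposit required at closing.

Cushion = 2 × $790.94 = $1,581.88
Trial balance (start $0, +$790.94 each month, − disbursements):
  Sep: +$790.94 − $8,957.16 → -$8,166.22
  Oct: +$790.94 → -$7,375.28
  Nov: +$790.94 → -$6,584.34
  Dec: +$790.94 → -$5,793.40
  Jan: +$790.94 → -$5,002.46
  Feb: +$790.94 − $534.12 → -$4,745.64
  Mar: +$790.94 → -$3,954.70
  Apr: +$790.94 → -$3,163.76
  May: +$790.94 → -$2,372.82
  Jun: +$790.94 → -$1,581.88
  Jul: +$790.94 → -$790.94
  Aug: +$790.94 → $0.00
Lowest trial balance = -$8,166.22 (Sep)
Initial deposit = cushion − low point = $1,581.88 − (-$8,166.22) = $9,748.10

$9,748.10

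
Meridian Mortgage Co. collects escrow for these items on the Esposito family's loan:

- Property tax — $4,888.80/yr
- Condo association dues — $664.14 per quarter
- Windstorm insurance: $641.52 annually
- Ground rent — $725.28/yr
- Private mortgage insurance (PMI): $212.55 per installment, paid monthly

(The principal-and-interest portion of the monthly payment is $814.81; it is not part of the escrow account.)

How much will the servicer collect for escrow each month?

Property tax = $4,888.80 annually
Condo association dues = $664.14 × 4 = $2,656.56 annually
Windstorm insurance = $641.52 annually
Ground rent = $725.28 annually
Private mortgage insurance (PMI) = $212.55 × 12 = $2,550.60 annually
Yearly total = $11,462.76
Monthly = $11,462.76 / 12 = $955.23

$955.23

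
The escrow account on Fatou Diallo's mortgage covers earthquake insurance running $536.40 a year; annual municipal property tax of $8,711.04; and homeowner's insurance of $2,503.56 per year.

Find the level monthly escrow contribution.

$979.25

Earthquake insurance — $536.40 annually
Municipal property tax — $8,711.04 annually
Homeowner's insurance — $2,503.56 annually
Combined annual = $11,751.00
Per month = $11,751.00 / 12 = $979.25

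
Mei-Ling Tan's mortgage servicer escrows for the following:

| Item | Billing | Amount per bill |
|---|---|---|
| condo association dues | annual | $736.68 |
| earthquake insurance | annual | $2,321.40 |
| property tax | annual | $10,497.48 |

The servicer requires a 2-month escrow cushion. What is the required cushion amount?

$2,259.26

Condo association dues — $736.68 annually
Earthquake insurance — $2,321.40 annually
Property tax — $10,497.48 annually
Total per year = $13,555.56
Monthly = $13,555.56 ÷ 12 = $1,129.63
Cushion = 2 × $1,129.63 = $2,259.26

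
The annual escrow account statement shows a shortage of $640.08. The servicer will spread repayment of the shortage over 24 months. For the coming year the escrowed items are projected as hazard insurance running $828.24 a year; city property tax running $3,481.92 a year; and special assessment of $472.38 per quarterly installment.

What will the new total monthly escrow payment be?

$543.31

Hazard insurance — $828.24 annually
City property tax — $3,481.92 annually
Special assessment — $472.38 × 4 = $1,889.52 annually
Total per year = $828.24 + $3,481.92 + $1,889.52 = $6,199.68
Monthly escrow = $6,199.68 / 12 = $516.64
Shortage per month = $640.08 ÷ 24 = $26.67
Adjusted monthly = $516.64 + $26.67 = $543.31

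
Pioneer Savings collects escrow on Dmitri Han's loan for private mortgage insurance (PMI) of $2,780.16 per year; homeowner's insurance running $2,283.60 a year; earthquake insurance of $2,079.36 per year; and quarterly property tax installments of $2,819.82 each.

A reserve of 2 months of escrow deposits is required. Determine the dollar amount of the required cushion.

Private mortgage insurance (PMI): $2,780.16/yr
Homeowner's insurance: $2,283.60/yr
Earthquake insurance: $2,079.36/yr
Property tax: $2,819.82 × 4 = $11,279.28/yr
Yearly total = $18,422.40
Per month = $18,422.40 / 12 = $1,535.20
Required cushion = 2 × $1,535.20 = $3,070.40

$3,070.40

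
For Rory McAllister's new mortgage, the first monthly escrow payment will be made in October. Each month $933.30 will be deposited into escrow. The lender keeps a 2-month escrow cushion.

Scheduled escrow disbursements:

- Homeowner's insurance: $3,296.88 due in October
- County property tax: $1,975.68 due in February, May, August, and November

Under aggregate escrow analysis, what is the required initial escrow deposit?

$5,272.56

Cushion = 2 × $933.30 = $1,866.60
Trial balance (start $0, +$933.30 each month, − disbursements):
  Oct: +$933.30 − $3,296.88 → -$2,363.58
  Nov: +$933.30 − $1,975.68 → -$3,405.96
  Dec: +$933.30 → -$2,472.66
  Jan: +$933.30 → -$1,539.36
  Feb: +$933.30 − $1,975.68 → -$2,581.74
  Mar: +$933.30 → -$1,648.44
  Apr: +$933.30 → -$715.14
  May: +$933.30 − $1,975.68 → -$1,757.52
  Jun: +$933.30 → -$824.22
  Jul: +$933.30 → $109.08
  Aug: +$933.30 − $1,975.68 → -$933.30
  Sep: +$933.30 → $0.00
Lowest trial balance = -$3,405.96 (Nov)
Initial deposit = cushion − low point = $1,866.60 − (-$3,405.96) = $5,272.56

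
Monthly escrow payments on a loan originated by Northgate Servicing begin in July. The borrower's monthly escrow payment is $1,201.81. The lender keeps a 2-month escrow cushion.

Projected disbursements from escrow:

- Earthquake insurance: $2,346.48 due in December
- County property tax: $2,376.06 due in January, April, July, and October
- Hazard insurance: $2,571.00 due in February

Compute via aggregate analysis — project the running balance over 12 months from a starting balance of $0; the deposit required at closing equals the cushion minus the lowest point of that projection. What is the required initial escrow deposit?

Cushion = 2 × $1,201.81 = $2,403.62
Trial balance (start $0, +$1,201.81 each month, − disbursements):
  Jul: +$1,201.81 − $2,376.06 → -$1,174.25
  Aug: +$1,201.81 → $27.56
  Sep: +$1,201.81 → $1,229.37
  Oct: +$1,201.81 − $2,376.06 → $55.12
  Nov: +$1,201.81 → $1,256.93
  Dec: +$1,201.81 − $2,346.48 → $112.26
  Jan: +$1,201.81 − $2,376.06 → -$1,061.99
  Feb: +$1,201.81 − $2,571.00 → -$2,431.18
  Mar: +$1,201.81 → -$1,229.37
  Apr: +$1,201.81 − $2,376.06 → -$2,403.62
  May: +$1,201.81 → -$1,201.81
  Jun: +$1,201.81 → $0.00
Lowest trial balance = -$2,431.18 (Feb)
Initial deposit = cushion − low point = $2,403.62 − (-$2,431.18) = $4,834.80

$4,834.80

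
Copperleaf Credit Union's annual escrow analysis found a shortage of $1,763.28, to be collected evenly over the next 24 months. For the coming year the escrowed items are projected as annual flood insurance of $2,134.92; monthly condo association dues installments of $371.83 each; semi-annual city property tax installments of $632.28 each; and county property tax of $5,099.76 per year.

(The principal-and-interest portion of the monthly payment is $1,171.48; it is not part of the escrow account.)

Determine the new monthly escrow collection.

$1,153.57

Flood insurance = $2,134.92 per year
Condo association dues = $371.83 × 12 = $4,461.96 per year
City property tax = $632.28 × 2 = $1,264.56 per year
County property tax = $5,099.76 per year
Combined annual = $12,961.20
Monthly = $12,961.20 / 12 = $1,080.10
Shortage per month = $1,763.28 ÷ 24 = $73.47
New monthly escrow = $1,080.10 + $73.47 = $1,153.57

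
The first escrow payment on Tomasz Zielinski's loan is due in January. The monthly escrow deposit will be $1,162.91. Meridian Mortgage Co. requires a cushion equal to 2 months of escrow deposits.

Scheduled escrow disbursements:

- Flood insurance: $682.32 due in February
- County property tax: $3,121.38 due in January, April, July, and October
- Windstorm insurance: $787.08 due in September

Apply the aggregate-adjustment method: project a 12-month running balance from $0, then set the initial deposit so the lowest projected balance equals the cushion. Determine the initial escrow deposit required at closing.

$4,651.64

Cushion = 2 × $1,162.91 = $2,325.82
Trial balance (start $0, +$1,162.91 each month, − disbursements):
  Jan: +$1,162.91 − $3,121.38 → -$1,958.47
  Feb: +$1,162.91 − $682.32 → -$1,477.88
  Mar: +$1,162.91 → -$314.97
  Apr: +$1,162.91 − $3,121.38 → -$2,273.44
  May: +$1,162.91 → -$1,110.53
  Jun: +$1,162.91 → $52.38
  Jul: +$1,162.91 − $3,121.38 → -$1,906.09
  Aug: +$1,162.91 → -$743.18
  Sep: +$1,162.91 − $787.08 → -$367.35
  Oct: +$1,162.91 − $3,121.38 → -$2,325.82
  Nov: +$1,162.91 → -$1,162.91
  Dec: +$1,162.91 → $0.00
Lowest trial balance = -$2,325.82 (Oct)
Initial deposit = cushion − low point = $2,325.82 − (-$2,325.82) = $4,651.64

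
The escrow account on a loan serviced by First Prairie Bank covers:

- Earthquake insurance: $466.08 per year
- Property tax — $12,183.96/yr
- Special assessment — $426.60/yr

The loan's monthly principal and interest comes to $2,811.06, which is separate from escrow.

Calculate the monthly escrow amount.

$1,089.72

Earthquake insurance = $466.08 per year
Property tax = $12,183.96 per year
Special assessment = $426.60 per year
Annual escrow total = $466.08 + $12,183.96 + $426.60 = $13,076.64
Monthly = $13,076.64 ÷ 12 = $1,089.72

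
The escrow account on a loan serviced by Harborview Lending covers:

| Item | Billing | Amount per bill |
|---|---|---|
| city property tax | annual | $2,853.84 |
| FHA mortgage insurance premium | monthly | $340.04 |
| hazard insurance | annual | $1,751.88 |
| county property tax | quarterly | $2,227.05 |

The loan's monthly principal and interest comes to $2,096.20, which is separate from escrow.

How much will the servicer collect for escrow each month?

City property tax — $2,853.84 per year
FHA mortgage insurance premium — $340.04 × 12 = $4,080.48 per year
Hazard insurance — $1,751.88 per year
County property tax — $2,227.05 × 4 = $8,908.20 per year
Total per year = $2,853.84 + $4,080.48 + $1,751.88 + $8,908.20 = $17,594.40
Monthly escrow = $17,594.40 / 12 = $1,466.20

$1,466.20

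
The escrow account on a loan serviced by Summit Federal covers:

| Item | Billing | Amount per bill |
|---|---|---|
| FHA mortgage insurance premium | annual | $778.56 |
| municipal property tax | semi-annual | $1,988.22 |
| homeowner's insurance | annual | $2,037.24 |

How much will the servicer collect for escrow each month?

$566.02

FHA mortgage insurance premium: $778.56 per year
Municipal property tax: $1,988.22 × 2 = $3,976.44 per year
Homeowner's insurance: $2,037.24 per year
Total per year = $778.56 + $3,976.44 + $2,037.24 = $6,792.24
Base monthly escrow = $6,792.24 ÷ 12 = $566.02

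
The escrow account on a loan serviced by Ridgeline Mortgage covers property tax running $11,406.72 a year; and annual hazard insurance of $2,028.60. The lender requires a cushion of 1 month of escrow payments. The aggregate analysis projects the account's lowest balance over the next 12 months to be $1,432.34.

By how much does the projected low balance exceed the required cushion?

Property tax: $11,406.72/yr
Hazard insurance: $2,028.60/yr
Total annual escrow = $13,435.32
Per month = $13,435.32 ÷ 12 = $1,119.61
Required reserve = 1 × $1,119.61 = $1,119.61
Excess over cushion: $1,432.34 − $1,119.61 = $312.73

$312.73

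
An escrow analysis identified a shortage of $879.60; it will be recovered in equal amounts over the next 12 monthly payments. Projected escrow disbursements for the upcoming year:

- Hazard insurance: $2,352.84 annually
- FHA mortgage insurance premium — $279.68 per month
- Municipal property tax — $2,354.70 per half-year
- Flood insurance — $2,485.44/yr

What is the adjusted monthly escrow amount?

Hazard insurance — $2,352.84
FHA mortgage insurance premium — $279.68 × 12 = $3,356.16
Municipal property tax — $2,354.70 × 2 = $4,709.40
Flood insurance — $2,485.44
Total annual escrow = $2,352.84 + $3,356.16 + $4,709.40 + $2,485.44 = $12,903.84
Base monthly escrow = $12,903.84 / 12 = $1,075.32
Shortage per month = $879.60 ÷ 12 = $73.30
New monthly escrow = $1,075.32 + $73.30 = $1,148.62

$1,148.62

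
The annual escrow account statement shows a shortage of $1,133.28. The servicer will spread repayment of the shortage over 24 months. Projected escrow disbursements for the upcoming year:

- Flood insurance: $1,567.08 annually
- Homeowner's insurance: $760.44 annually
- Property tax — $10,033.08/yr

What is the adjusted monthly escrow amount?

Flood insurance: $1,567.08
Homeowner's insurance: $760.44
Property tax: $10,033.08
Total annual escrow = $12,360.60
Base monthly escrow = $12,360.60 ÷ 12 = $1,030.05
Shortage spread = $1,133.28 / 24 = $47.22/mo
New monthly escrow = $1,030.05 + $47.22 = $1,077.27

$1,077.27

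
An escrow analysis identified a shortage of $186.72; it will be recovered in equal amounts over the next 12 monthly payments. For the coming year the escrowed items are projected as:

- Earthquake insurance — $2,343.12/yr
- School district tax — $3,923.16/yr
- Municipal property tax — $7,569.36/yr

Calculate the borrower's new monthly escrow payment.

Earthquake insurance — $2,343.12 annually
School district tax — $3,923.16 annually
Municipal property tax — $7,569.36 annually
Yearly total = $2,343.12 + $3,923.16 + $7,569.36 = $13,835.64
Base monthly escrow = $13,835.64 / 12 = $1,152.97
Shortage spread = $186.72 / 12 = $15.56/mo
Adjusted monthly = $1,152.97 + $15.56 = $1,168.53

$1,168.53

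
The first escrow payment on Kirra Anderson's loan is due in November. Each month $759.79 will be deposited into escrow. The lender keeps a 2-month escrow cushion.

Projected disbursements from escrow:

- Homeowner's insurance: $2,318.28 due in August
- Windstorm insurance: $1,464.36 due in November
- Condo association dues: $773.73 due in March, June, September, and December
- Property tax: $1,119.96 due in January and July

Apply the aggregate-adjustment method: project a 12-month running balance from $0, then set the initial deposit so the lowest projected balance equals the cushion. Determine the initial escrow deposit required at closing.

$2,598.26

Cushion = 2 × $759.79 = $1,519.58
Trial balance (start $0, +$759.79 each month, − disbursements):
  Nov: +$759.79 − $1,464.36 → -$704.57
  Dec: +$759.79 − $773.73 → -$718.51
  Jan: +$759.79 − $1,119.96 → -$1,078.68
  Feb: +$759.79 → -$318.89
  Mar: +$759.79 − $773.73 → -$332.83
  Apr: +$759.79 → $426.96
  May: +$759.79 → $1,186.75
  Jun: +$759.79 − $773.73 → $1,172.81
  Jul: +$759.79 − $1,119.96 → $812.64
  Aug: +$759.79 − $2,318.28 → -$745.85
  Sep: +$759.79 − $773.73 → -$759.79
  Oct: +$759.79 → $0.00
Lowest trial balance = -$1,078.68 (Jan)
Initial deposit = cushion − low point = $1,519.58 − (-$1,078.68) = $2,598.26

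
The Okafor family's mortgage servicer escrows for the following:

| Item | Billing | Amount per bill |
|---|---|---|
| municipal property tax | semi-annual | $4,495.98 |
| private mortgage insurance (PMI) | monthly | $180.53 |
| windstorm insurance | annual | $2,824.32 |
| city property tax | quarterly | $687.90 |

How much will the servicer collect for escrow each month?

Municipal property tax — $4,495.98 × 2 = $8,991.96/yr
Private mortgage insurance (PMI) — $180.53 × 12 = $2,166.36/yr
Windstorm insurance — $2,824.32/yr
City property tax — $687.90 × 4 = $2,751.60/yr
Total annual escrow = $8,991.96 + $2,166.36 + $2,824.32 + $2,751.60 = $16,734.24
Per month = $16,734.24 / 12 = $1,394.52

$1,394.52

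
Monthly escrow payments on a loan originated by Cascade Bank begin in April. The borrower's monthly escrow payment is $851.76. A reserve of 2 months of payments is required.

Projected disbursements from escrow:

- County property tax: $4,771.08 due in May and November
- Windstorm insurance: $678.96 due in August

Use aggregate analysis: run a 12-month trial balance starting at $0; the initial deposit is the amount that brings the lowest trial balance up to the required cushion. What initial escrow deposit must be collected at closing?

$5,110.56

Cushion = 2 × $851.76 = $1,703.52
Trial balance (start $0, +$851.76 each month, − disbursements):
  Apr: +$851.76 → $851.76
  May: +$851.76 − $4,771.08 → -$3,067.56
  Jun: +$851.76 → -$2,215.80
  Jul: +$851.76 → -$1,364.04
  Aug: +$851.76 − $678.96 → -$1,191.24
  Sep: +$851.76 → -$339.48
  Oct: +$851.76 → $512.28
  Nov: +$851.76 − $4,771.08 → -$3,407.04
  Dec: +$851.76 → -$2,555.28
  Jan: +$851.76 → -$1,703.52
  Feb: +$851.76 → -$851.76
  Mar: +$851.76 → $0.00
Lowest trial balance = -$3,407.04 (Nov)
Initial deposit = cushion − low point = $1,703.52 − (-$3,407.04) = $5,110.56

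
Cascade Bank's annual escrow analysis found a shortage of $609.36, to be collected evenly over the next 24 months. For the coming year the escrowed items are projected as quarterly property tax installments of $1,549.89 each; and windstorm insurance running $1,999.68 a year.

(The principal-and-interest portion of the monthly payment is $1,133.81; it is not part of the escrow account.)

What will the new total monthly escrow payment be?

Property tax: $1,549.89 × 4 = $6,199.56
Windstorm insurance: $1,999.68
Annual escrow total = $6,199.56 + $1,999.68 = $8,199.24
Per month = $8,199.24 ÷ 12 = $683.27
Monthly shortage recovery: $609.36 / 24 = $25.39
Adjusted monthly = $683.27 + $25.39 = $708.66

$708.66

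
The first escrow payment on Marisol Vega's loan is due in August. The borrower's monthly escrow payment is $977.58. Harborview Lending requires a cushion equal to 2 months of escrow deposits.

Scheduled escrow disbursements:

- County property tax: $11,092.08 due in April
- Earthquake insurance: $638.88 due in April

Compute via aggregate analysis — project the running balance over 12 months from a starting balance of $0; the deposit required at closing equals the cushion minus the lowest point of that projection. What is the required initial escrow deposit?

Cushion = 2 × $977.58 = $1,955.16
Trial balance (start $0, +$977.58 each month, − disbursements):
  Aug: +$977.58 → $977.58
  Sep: +$977.58 → $1,955.16
  Oct: +$977.58 → $2,932.74
  Nov: +$977.58 → $3,910.32
  Dec: +$977.58 → $4,887.90
  Jan: +$977.58 → $5,865.48
  Feb: +$977.58 → $6,843.06
  Mar: +$977.58 → $7,820.64
  Apr: +$977.58 − $11,730.96 → -$2,932.74
  May: +$977.58 → -$1,955.16
  Jun: +$977.58 → -$977.58
  Jul: +$977.58 → $0.00
Lowest trial balance = -$2,932.74 (Apr)
Initial deposit = cushion − low point = $1,955.16 − (-$2,932.74) = $4,887.90

$4,887.90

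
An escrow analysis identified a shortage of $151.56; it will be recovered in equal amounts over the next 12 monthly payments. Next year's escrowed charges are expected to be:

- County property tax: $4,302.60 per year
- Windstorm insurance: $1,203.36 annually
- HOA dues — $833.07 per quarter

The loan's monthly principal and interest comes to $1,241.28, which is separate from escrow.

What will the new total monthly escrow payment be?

County property tax — $4,302.60 annually
Windstorm insurance — $1,203.36 annually
HOA dues — $833.07 × 4 = $3,332.28 annually
Annual escrow total = $8,838.24
Monthly escrow = $8,838.24 / 12 = $736.52
Shortage spread = $151.56 ÷ 12 = $12.63/mo
New monthly escrow = $736.52 + $12.63 = $749.15

$749.15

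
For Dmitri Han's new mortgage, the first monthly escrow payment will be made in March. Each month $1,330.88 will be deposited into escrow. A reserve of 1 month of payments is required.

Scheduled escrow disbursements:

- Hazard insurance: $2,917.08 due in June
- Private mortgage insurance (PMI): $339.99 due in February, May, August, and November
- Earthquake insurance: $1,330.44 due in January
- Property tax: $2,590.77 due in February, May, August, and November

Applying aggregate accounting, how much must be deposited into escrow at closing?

$2,124.20

Cushion = 1 × $1,330.88 = $1,330.88
Trial balance (start $0, +$1,330.88 each month, − disbursements):
  Mar: +$1,330.88 → $1,330.88
  Apr: +$1,330.88 → $2,661.76
  May: +$1,330.88 − $2,930.76 → $1,061.88
  Jun: +$1,330.88 − $2,917.08 → -$524.32
  Jul: +$1,330.88 → $806.56
  Aug: +$1,330.88 − $2,930.76 → -$793.32
  Sep: +$1,330.88 → $537.56
  Oct: +$1,330.88 → $1,868.44
  Nov: +$1,330.88 − $2,930.76 → $268.56
  Dec: +$1,330.88 → $1,599.44
  Jan: +$1,330.88 − $1,330.44 → $1,599.88
  Feb: +$1,330.88 − $2,930.76 → $0.00
Lowest trial balance = -$793.32 (Aug)
Initial deposit = cushion − low point = $1,330.88 − (-$793.32) = $2,124.20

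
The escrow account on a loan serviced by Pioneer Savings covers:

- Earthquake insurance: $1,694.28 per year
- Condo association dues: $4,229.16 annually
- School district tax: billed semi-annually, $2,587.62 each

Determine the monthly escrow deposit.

Earthquake insurance — $1,694.28/yr
Condo association dues — $4,229.16/yr
School district tax — $2,587.62 × 2 = $5,175.24/yr
Annual escrow total = $1,694.28 + $4,229.16 + $5,175.24 = $11,098.68
Monthly escrow = $11,098.68 / 12 = $924.89

$924.89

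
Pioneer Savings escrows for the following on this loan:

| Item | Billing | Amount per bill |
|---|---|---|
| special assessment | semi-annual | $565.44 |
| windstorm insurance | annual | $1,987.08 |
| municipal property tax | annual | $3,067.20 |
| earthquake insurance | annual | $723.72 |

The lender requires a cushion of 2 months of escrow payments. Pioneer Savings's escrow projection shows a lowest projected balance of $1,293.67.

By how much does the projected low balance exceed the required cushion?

$142.19

Special assessment: $565.44 × 2 = $1,130.88 per year
Windstorm insurance: $1,987.08 per year
Municipal property tax: $3,067.20 per year
Earthquake insurance: $723.72 per year
Total annual escrow = $1,130.88 + $1,987.08 + $3,067.20 + $723.72 = $6,908.88
Per month = $6,908.88 ÷ 12 = $575.74
Required cushion = 2 × $575.74 = $1,151.48
Excess over cushion: $1,293.67 − $1,151.48 = $142.19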